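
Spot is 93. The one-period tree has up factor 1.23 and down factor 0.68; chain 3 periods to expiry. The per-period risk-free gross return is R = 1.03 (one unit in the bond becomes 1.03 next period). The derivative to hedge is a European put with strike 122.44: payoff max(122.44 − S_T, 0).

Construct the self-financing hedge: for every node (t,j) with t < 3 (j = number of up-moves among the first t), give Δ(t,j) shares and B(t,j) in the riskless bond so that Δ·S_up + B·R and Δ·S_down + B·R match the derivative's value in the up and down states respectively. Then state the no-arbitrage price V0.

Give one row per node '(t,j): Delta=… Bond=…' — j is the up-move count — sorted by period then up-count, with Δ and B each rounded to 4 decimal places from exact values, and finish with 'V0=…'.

Under the risk-neutral measure, an up-move has probability p* = (R−d)/(u−d) = 0.6364 and values discount at R = 1.03.
Terminal payoffs: V(3,0)=93.1978, V(3,1)=69.5461, V(3,2)=26.7642, V(3,3)=0.0000
(2,0): S=43.0032. Δ = (V_up−V_dn)/(S_up−S_dn) = (69.5461−93.1978)/(52.8939−29.2422) = -1.0000. V = [p*·69.5461 + (1−p*)·93.1978]/1.03 = 75.8706. B = V − Δ·S = 118.8738.
(2,1): S=77.7852. Δ = (V_up−V_dn)/(S_up−S_dn) = (26.7642−69.5461)/(95.6758−52.8939) = -1.0000. V = [p*·26.7642 + (1−p*)·69.5461]/1.03 = 41.0886. B = V − Δ·S = 118.8738.
(2,2): S=140.6997. Δ = (V_up−V_dn)/(S_up−S_dn) = (0.0000−26.7642)/(173.0606−95.6758) = -0.3459. V = [p*·0.0000 + (1−p*)·26.7642]/1.03 = 9.4490. B = V − Δ·S = 58.1112.
(1,0): S=63.2400. Δ = (V_up−V_dn)/(S_up−S_dn) = (41.0886−75.8706)/(77.7852−43.0032) = -1.0000. V = [p*·41.0886 + (1−p*)·75.8706]/1.03 = 52.1714. B = V − Δ·S = 115.4114.
(1,1): S=114.3900. Δ = (V_up−V_dn)/(S_up−S_dn) = (9.4490−41.0886)/(140.6997−77.7852) = -0.5029. V = [p*·9.4490 + (1−p*)·41.0886]/1.03 = 20.3440. B = V − Δ·S = 77.8705.
(0,0): S=93.0000. Δ = (V_up−V_dn)/(S_up−S_dn) = (20.3440−52.1714)/(114.3900−63.2400) = -0.6222. V = [p*·20.3440 + (1−p*)·52.1714]/1.03 = 30.9880. B = V − Δ·S = 88.8561.
Self-financing check: at every node Δ·S+B equals the discounted successor values.

(0,0): Delta=-0.6222 Bond=88.8561
(1,0): Delta=-1.0000 Bond=115.4114
(1,1): Delta=-0.5029 Bond=77.8705
(2,0): Delta=-1.0000 Bond=118.8738
(2,1): Delta=-1.0000 Bond=118.8738
(2,2): Delta=-0.3459 Bond=58.1112
V0=30.9880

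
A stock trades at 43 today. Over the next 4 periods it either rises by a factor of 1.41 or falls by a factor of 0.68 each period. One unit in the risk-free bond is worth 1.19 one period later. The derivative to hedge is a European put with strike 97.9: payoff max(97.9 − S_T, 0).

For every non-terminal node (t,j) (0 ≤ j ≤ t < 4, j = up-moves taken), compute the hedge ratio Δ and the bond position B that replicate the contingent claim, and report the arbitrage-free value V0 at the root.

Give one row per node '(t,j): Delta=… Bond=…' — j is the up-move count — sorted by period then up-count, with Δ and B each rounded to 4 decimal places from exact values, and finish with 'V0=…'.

(0,0): Delta=-0.5355 Bond=37.4059
(1,0): Delta=-1.0000 Bond=58.0954
(1,1): Delta=-0.4388 Bond=38.6539
(2,0): Delta=-1.0000 Bond=69.1335
(2,1): Delta=-1.0000 Bond=69.1335
(2,2): Delta=-0.3221 Bond=36.0182
(3,0): Delta=-1.0000 Bond=82.2689
(3,1): Delta=-1.0000 Bond=82.2689
(3,2): Delta=-1.0000 Bond=82.2689
(3,3): Delta=-0.1811 Bond=25.8624
V0=14.3800

Under the risk-neutral measure, an up-move has probability p* = (R−d)/(u−d) = 0.6986 and values discount at R = 1.19.
Terminal payoffs: V(4,0)=88.7060, V(4,1)=78.8360, V(4,2)=58.3702, V(4,3)=15.9338, V(4,4)=0.0000
Node (3,0) S=13.5206: V=(p*·78.8360+(1−p*)·88.7060)/1.19=68.7483; Δ=(78.8360−88.7060)/(19.0640−9.1940)=-1.0000; B=V−Δ·S=82.2689
Node (3,1) S=28.0353: V=(p*·58.3702+(1−p*)·78.8360)/1.19=54.2336; Δ=(58.3702−78.8360)/(39.5298−19.0640)=-1.0000; B=V−Δ·S=82.2689
Node (3,2) S=58.1320: V=(p*·15.9338+(1−p*)·58.3702)/1.19=24.1369; Δ=(15.9338−58.3702)/(81.9662−39.5298)=-1.0000; B=V−Δ·S=82.2689
Node (3,3) S=120.5385: V=(p*·0.0000+(1−p*)·15.9338)/1.19=4.0353; Δ=(0.0000−15.9338)/(169.9593−81.9662)=-0.1811; B=V−Δ·S=25.8624
Node (2,0) S=19.8832: V=(p*·54.2336+(1−p*)·68.7483)/1.19=49.2503; Δ=(54.2336−68.7483)/(28.0353−13.5206)=-1.0000; B=V−Δ·S=69.1335
Node (2,1) S=41.2284: V=(p*·24.1369+(1−p*)·54.2336)/1.19=27.9051; Δ=(24.1369−54.2336)/(58.1320−28.0353)=-1.0000; B=V−Δ·S=69.1335
Node (2,2) S=85.4883: V=(p*·4.0353+(1−p*)·24.1369)/1.19=8.4818; Δ=(4.0353−24.1369)/(120.5385−58.1320)=-0.3221; B=V−Δ·S=36.0182
Node (1,0) S=29.2400: V=(p*·27.9051+(1−p*)·49.2503)/1.19=28.8554; Δ=(27.9051−49.2503)/(41.2284−19.8832)=-1.0000; B=V−Δ·S=58.0954
Node (1,1) S=60.6300: V=(p*·8.4818+(1−p*)·27.9051)/1.19=12.0465; Δ=(8.4818−27.9051)/(85.4883−41.2284)=-0.4388; B=V−Δ·S=38.6539
Node (0,0) S=43.0000: V=(p*·12.0465+(1−p*)·28.8554)/1.19=14.3800; Δ=(12.0465−28.8554)/(60.6300−29.2400)=-0.5355; B=V−Δ·S=37.4059
Root portfolio cost Δ·43+B reproduces V0=14.3800.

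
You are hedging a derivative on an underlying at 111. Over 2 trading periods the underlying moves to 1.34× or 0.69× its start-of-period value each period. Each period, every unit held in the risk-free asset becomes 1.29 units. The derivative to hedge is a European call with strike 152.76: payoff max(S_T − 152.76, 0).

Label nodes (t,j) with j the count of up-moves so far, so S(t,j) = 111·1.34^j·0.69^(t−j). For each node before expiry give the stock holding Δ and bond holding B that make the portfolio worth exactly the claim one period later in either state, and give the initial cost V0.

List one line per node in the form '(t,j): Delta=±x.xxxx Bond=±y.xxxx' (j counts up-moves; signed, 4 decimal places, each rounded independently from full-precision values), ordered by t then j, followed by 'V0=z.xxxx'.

The replicating-portfolio and risk-neutral prices coincide; use p* = (1.29−0.69)/(1.34−0.69) = 0.9231 for the latter.
At expiry t=2: V(2,0)=0.0000, V(2,1)=0.0000, V(2,2)=46.5516
  t=1,j=0: stock 76.5900 → up 102.6306 (V=0.0000), down 52.8471 (V=0.0000). Price 0.0000; hedge Δ=0.0000, bond B=0.0000.
  t=1,j=1: stock 148.7400 → up 199.3116 (V=46.5516), down 102.6306 (V=0.0000). Price 33.3106; hedge Δ=0.4815, bond B=-38.3072.
  t=0,j=0: stock 111.0000 → up 148.7400 (V=33.3106), down 76.5900 (V=0.0000). Price 23.8359; hedge Δ=0.4617, bond B=-27.4112.
The time-0 hedge costs 23.8359, which is the no-arbitrage price.

(0,0): Delta=0.4617 Bond=-27.4112
(1,0): Delta=0.0000 Bond=0.0000
(1,1): Delta=0.4815 Bond=-38.3072
V0=23.8359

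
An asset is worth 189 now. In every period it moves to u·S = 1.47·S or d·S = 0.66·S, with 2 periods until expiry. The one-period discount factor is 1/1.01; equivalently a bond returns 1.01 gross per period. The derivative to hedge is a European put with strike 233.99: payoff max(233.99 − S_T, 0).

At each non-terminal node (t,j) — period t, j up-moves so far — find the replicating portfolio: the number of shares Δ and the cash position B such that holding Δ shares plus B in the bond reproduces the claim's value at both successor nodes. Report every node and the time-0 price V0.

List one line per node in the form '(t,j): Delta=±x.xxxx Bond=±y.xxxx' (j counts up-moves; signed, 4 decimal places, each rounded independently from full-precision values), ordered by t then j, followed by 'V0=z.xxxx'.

(0,0): Delta=-0.5126 Bond=169.1796
(1,0): Delta=-1.0000 Bond=231.6733
(1,1): Delta=-0.2249 Bond=90.9603
V0=72.3037

Since d<R<u, set p* = (R−d)/(u−d) = 0.4321; price each node as the discounted p*-expectation of its children.
Payoff layer (t=2): V(2,0)=151.6616, V(2,1)=50.6222, V(2,2)=0.0000
(1,0): S=124.7400. Δ = (V_up−V_dn)/(S_up−S_dn) = (50.6222−151.6616)/(183.3678−82.3284) = -1.0000. V = [p*·50.6222 + (1−p*)·151.6616]/1.01 = 106.9333. B = V − Δ·S = 231.6733.
(1,1): S=277.8300. Δ = (V_up−V_dn)/(S_up−S_dn) = (0.0000−50.6222)/(408.4101−183.3678) = -0.2249. V = [p*·0.0000 + (1−p*)·50.6222]/1.01 = 28.4638. B = V − Δ·S = 90.9603.
(0,0): S=189.0000. Δ = (V_up−V_dn)/(S_up−S_dn) = (28.4638−106.9333)/(277.8300−124.7400) = -0.5126. V = [p*·28.4638 + (1−p*)·106.9333]/1.01 = 72.3037. B = V − Δ·S = 169.1796.
Root portfolio cost Δ·189+B reproduces V0=72.3037.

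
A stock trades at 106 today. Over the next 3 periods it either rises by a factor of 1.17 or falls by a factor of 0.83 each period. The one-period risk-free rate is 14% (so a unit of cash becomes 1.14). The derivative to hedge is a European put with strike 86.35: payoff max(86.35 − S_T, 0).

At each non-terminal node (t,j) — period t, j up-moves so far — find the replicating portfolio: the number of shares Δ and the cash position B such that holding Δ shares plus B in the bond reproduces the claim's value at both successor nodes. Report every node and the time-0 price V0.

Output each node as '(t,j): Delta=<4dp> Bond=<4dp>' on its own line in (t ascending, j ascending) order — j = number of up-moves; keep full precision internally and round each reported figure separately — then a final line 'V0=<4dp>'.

(0,0): Delta=-0.0073 Bond=0.7948
(1,0): Delta=-0.0886 Bond=8.0660
(1,1): Delta=-0.0017 Bond=0.2132
(2,0): Delta=-1.0000 Bond=75.7456
(2,1): Delta=-0.0261 Bond=2.7548
(2,2): Delta=0.0000 Bond=0.0000
V0=0.0251

Since d<R<u, set p* = (R−d)/(u−d) = 0.9118; price each node as the discounted p*-expectation of its children.
Payoff layer (t=3): V(3,0)=25.7406, V(3,1)=0.9126, V(3,2)=0.0000, V(3,3)=0.0000
  t=2,j=0: stock 73.0234 → up 85.4374 (V=0.9126), down 60.6094 (V=25.7406). Price 2.7222; hedge Δ=-1.0000, bond B=75.7456.
  t=2,j=1: stock 102.9366 → up 120.4358 (V=0.0000), down 85.4374 (V=0.9126). Price 0.0706; hedge Δ=-0.0261, bond B=2.7548.
  t=2,j=2: stock 145.1034 → up 169.7710 (V=0.0000), down 120.4358 (V=0.0000). Price 0.0000; hedge Δ=0.0000, bond B=0.0000.
  t=1,j=0: stock 87.9800 → up 102.9366 (V=0.0706), down 73.0234 (V=2.7222). Price 0.2672; hedge Δ=-0.0886, bond B=8.0660.
  t=1,j=1: stock 124.0200 → up 145.1034 (V=0.0000), down 102.9366 (V=0.0706). Price 0.0055; hedge Δ=-0.0017, bond B=0.2132.
  t=0,j=0: stock 106.0000 → up 124.0200 (V=0.0055), down 87.9800 (V=0.2672). Price 0.0251; hedge Δ=-0.0073, bond B=0.7948.
Check: Δ(0,0)·S0 + B(0,0) = 0.0251 = V0.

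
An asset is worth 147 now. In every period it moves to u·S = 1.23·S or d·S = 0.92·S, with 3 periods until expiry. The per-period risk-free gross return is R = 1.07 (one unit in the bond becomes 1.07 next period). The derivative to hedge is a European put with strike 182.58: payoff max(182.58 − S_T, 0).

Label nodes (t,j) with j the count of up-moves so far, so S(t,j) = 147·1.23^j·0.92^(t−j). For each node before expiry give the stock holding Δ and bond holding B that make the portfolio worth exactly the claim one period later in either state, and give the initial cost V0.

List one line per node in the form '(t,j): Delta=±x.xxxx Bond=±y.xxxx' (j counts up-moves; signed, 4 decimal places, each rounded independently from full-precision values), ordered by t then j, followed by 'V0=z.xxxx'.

No-arbitrage ⇒ martingale measure with p* = (R−d)/(u−d) = 0.4839.
Terminal values V(3,·): V(3,0)=68.1129, V(3,1)=29.5424, V(3,2)=0.0000, V(3,3)=0.0000
(2,0): S=124.4208. Δ = (V_up−V_dn)/(S_up−S_dn) = (29.5424−68.1129)/(153.0376−114.4671) = -1.0000. V = [p*·29.5424 + (1−p*)·68.1129]/1.07 = 46.2147. B = V − Δ·S = 170.6355.
(2,1): S=166.3452. Δ = (V_up−V_dn)/(S_up−S_dn) = (0.0000−29.5424)/(204.6046−153.0376) = -0.5729. V = [p*·0.0000 + (1−p*)·29.5424]/1.07 = 14.2502. B = V − Δ·S = 109.5483.
(2,2): S=222.3963. Δ = (V_up−V_dn)/(S_up−S_dn) = (0.0000−0.0000)/(273.5474−204.6046) = 0.0000. V = [p*·0.0000 + (1−p*)·0.0000]/1.07 = 0.0000. B = V − Δ·S = 0.0000.
(1,0): S=135.2400. Δ = (V_up−V_dn)/(S_up−S_dn) = (14.2502−46.2147)/(166.3452−124.4208) = -0.7624. V = [p*·14.2502 + (1−p*)·46.2147]/1.07 = 28.7365. B = V − Δ·S = 131.8478.
(1,1): S=180.8100. Δ = (V_up−V_dn)/(S_up−S_dn) = (0.0000−14.2502)/(222.3963−166.3452) = -0.2542. V = [p*·0.0000 + (1−p*)·14.2502]/1.07 = 6.8738. B = V − Δ·S = 52.8421.
(0,0): S=147.0000. Δ = (V_up−V_dn)/(S_up−S_dn) = (6.8738−28.7365)/(180.8100−135.2400) = -0.4798. V = [p*·6.8738 + (1−p*)·28.7365]/1.07 = 16.9698. B = V − Δ·S = 87.4946.
Root portfolio cost Δ·147+B reproduces V0=16.9698.

(0,0): Delta=-0.4798 Bond=87.4946
(1,0): Delta=-0.7624 Bond=131.8478
(1,1): Delta=-0.2542 Bond=52.8421
(2,0): Delta=-1.0000 Bond=170.6355
(2,1): Delta=-0.5729 Bond=109.5483
(2,2): Delta=0.0000 Bond=0.0000
V0=16.9698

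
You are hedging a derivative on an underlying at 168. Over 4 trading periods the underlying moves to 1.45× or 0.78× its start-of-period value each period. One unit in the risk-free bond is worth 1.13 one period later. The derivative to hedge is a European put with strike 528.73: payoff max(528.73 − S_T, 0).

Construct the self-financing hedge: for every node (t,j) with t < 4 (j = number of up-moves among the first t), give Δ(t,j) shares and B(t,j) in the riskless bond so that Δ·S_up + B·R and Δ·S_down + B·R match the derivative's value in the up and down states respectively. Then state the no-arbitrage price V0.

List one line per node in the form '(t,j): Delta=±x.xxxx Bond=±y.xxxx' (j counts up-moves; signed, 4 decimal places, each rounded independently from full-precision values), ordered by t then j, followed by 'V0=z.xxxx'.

Under the risk-neutral measure, an up-move has probability p* = (R−d)/(u−d) = 0.5224 and values discount at R = 1.13.
Terminal payoffs: V(4,0)=466.5447, V(4,1)=413.1291, V(4,2)=313.8310, V(4,3)=129.2382, V(4,4)=0.0000
  t=3,j=0: stock 79.7247 → up 115.6009 (V=413.1291), down 62.1853 (V=466.5447). Price 388.1779; hedge Δ=-1.0000, bond B=467.9027.
  t=3,j=1: stock 148.2062 → up 214.8990 (V=313.8310), down 115.6009 (V=413.1291). Price 319.6964; hedge Δ=-1.0000, bond B=467.9027.
  t=3,j=2: stock 275.5116 → up 399.4918 (V=129.2382), down 214.8990 (V=313.8310). Price 192.3911; hedge Δ=-1.0000, bond B=467.9027.
  t=3,j=3: stock 512.1690 → up 742.6450 (V=0.0000), down 399.4918 (V=129.2382). Price 54.6245; hedge Δ=-0.3766, bond B=247.5173.
  t=2,j=0: stock 102.2112 → up 148.2062 (V=319.6964), down 79.7247 (V=388.1779). Price 311.8619; hedge Δ=-1.0000, bond B=414.0731.
  t=2,j=1: stock 190.0080 → up 275.5116 (V=192.3911), down 148.2062 (V=319.6964). Price 224.0651; hedge Δ=-1.0000, bond B=414.0731.
  t=2,j=2: stock 353.2200 → up 512.1690 (V=54.6245), down 275.5116 (V=192.3911). Price 106.5694; hedge Δ=-0.5821, bond B=312.1911.
  t=1,j=0: stock 131.0400 → up 190.0080 (V=224.0651), down 102.2112 (V=311.8619). Price 235.3964; hedge Δ=-1.0000, bond B=366.4364.
  t=1,j=1: stock 243.6000 → up 353.2200 (V=106.5694), down 190.0080 (V=224.0651). Price 143.9706; hedge Δ=-0.7199, bond B=319.3373.
  t=0,j=0: stock 168.0000 → up 243.6000 (V=143.9706), down 131.0400 (V=235.3964). Price 166.0501; hedge Δ=-0.8122, bond B=302.5066.
Self-financing check: at every node Δ·S+B equals the discounted successor values.

(0,0): Delta=-0.8122 Bond=302.5066
(1,0): Delta=-1.0000 Bond=366.4364
(1,1): Delta=-0.7199 Bond=319.3373
(2,0): Delta=-1.0000 Bond=414.0731
(2,1): Delta=-1.0000 Bond=414.0731
(2,2): Delta=-0.5821 Bond=312.1911
(3,0): Delta=-1.0000 Bond=467.9027
(3,1): Delta=-1.0000 Bond=467.9027
(3,2): Delta=-1.0000 Bond=467.9027
(3,3): Delta=-0.3766 Bond=247.5173
V0=166.0501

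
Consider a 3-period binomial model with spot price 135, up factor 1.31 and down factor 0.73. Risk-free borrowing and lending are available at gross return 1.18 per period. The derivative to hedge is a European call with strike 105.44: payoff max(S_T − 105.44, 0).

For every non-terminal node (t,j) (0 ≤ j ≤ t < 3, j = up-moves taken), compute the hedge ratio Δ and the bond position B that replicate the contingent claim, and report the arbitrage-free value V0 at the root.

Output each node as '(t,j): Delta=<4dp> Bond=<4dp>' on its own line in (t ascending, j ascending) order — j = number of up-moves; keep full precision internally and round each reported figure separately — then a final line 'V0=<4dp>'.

(0,0): Delta=0.9451 Bond=-55.5969
(1,0): Delta=0.7325 Bond=-44.6611
(1,1): Delta=0.9793 Bond=-71.6545
(2,0): Delta=0.0000 Bond=0.0000
(2,1): Delta=0.8505 Bond=-67.9246
(2,2): Delta=1.0000 Bond=-89.3559
V0=71.9855

No-arbitrage ⇒ martingale measure with p* = (R−d)/(u−d) = 0.7759.
At expiry t=3: V(3,0)=0.0000, V(3,1)=0.0000, V(3,2)=63.6817, V(3,3)=198.0523
(2,0): S=71.9415. Δ = (V_up−V_dn)/(S_up−S_dn) = (0.0000−0.0000)/(94.2434−52.5173) = 0.0000. V = [p*·0.0000 + (1−p*)·0.0000]/1.18 = 0.0000. B = V − Δ·S = 0.0000.
(2,1): S=129.1005. Δ = (V_up−V_dn)/(S_up−S_dn) = (63.6817−0.0000)/(169.1217−94.2434) = 0.8505. V = [p*·63.6817 + (1−p*)·0.0000]/1.18 = 41.8713. B = V − Δ·S = -67.9246.
(2,2): S=231.6735. Δ = (V_up−V_dn)/(S_up−S_dn) = (198.0523−63.6817)/(303.4923−169.1217) = 1.0000. V = [p*·198.0523 + (1−p*)·63.6817]/1.18 = 142.3176. B = V − Δ·S = -89.3559.
(1,0): S=98.5500. Δ = (V_up−V_dn)/(S_up−S_dn) = (41.8713−0.0000)/(129.1005−71.9415) = 0.7325. V = [p*·41.8713 + (1−p*)·0.0000]/1.18 = 27.5308. B = V − Δ·S = -44.6611.
(1,1): S=176.8500. Δ = (V_up−V_dn)/(S_up−S_dn) = (142.3176−41.8713)/(231.6735−129.1005) = 0.9793. V = [p*·142.3176 + (1−p*)·41.8713]/1.18 = 101.5286. B = V − Δ·S = -71.6545.
(0,0): S=135.0000. Δ = (V_up−V_dn)/(S_up−S_dn) = (101.5286−27.5308)/(176.8500−98.5500) = 0.9451. V = [p*·101.5286 + (1−p*)·27.5308]/1.18 = 71.9855. B = V − Δ·S = -55.5969.
The time-0 hedge costs 71.9855, which is the no-arbitrage price.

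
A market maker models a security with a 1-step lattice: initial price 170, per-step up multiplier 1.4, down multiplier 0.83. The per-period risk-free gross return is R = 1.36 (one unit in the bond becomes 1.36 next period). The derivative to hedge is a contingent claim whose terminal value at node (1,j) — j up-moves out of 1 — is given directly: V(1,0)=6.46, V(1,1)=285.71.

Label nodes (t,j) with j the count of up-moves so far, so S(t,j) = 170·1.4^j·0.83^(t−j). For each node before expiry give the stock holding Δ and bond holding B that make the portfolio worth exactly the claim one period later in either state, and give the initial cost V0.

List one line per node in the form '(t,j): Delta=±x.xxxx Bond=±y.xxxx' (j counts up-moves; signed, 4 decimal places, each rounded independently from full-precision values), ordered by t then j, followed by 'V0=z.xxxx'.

(0,0): Delta=2.8818 Bond=-294.2406
V0=195.6717

Under the risk-neutral measure, an up-move has probability p* = (R−d)/(u−d) = 0.9298 and values discount at R = 1.36.
At expiry t=1: V(1,0)=6.4600, V(1,1)=285.7100
Node (0,0) S=170.0000: V=(p*·285.7100+(1−p*)·6.4600)/1.36=195.6717; Δ=(285.7100−6.4600)/(238.0000−141.1000)=2.8818; B=V−Δ·S=-294.2406
Root portfolio cost Δ·170+B reproduces V0=195.6717.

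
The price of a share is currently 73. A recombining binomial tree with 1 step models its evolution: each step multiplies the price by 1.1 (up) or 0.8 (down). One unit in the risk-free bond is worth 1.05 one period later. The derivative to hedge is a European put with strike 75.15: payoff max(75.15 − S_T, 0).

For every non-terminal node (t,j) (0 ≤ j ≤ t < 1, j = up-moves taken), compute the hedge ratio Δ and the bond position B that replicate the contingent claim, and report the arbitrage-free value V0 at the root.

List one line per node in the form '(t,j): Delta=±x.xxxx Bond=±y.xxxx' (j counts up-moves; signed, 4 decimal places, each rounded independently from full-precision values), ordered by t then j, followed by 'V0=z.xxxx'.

(0,0): Delta=-0.7648 Bond=58.4921
V0=2.6587

Under the risk-neutral measure, an up-move has probability p* = (R−d)/(u−d) = 0.8333 and values discount at R = 1.05.
Terminal payoffs: V(1,0)=16.7500, V(1,1)=0.0000
  t=0,j=0: stock 73.0000 → up 80.3000 (V=0.0000), down 58.4000 (V=16.7500). Price 2.6587; hedge Δ=-0.7648, bond B=58.4921.
Check: Δ(0,0)·S0 + B(0,0) = 2.6587 = V0.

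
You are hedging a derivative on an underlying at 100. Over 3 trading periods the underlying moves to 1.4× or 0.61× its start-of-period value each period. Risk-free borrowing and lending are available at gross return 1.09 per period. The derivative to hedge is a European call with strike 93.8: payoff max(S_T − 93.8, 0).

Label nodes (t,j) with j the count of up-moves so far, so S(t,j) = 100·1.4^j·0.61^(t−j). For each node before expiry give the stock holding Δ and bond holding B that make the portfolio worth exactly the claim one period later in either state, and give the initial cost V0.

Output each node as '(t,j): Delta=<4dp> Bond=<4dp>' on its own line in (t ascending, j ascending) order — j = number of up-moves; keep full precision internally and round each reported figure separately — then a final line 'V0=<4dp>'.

(0,0): Delta=0.7399 Bond=-34.0634
(1,0): Delta=0.2980 Bond=-10.1721
(1,1): Delta=0.8642 Bond=-54.5388
(2,0): Delta=0.0000 Bond=0.0000
(2,1): Delta=0.3818 Bond=-18.2483
(2,2): Delta=1.0000 Bond=-86.0550
V0=39.9257

Risk-neutral probability p* = (R−d)/(u−d) = (1.09−0.61)/(1.4−0.61) = 0.6076.
Payoff layer (t=3): V(3,0)=0.0000, V(3,1)=0.0000, V(3,2)=25.7600, V(3,3)=180.6000
(2,0): S=37.2100. Δ = (V_up−V_dn)/(S_up−S_dn) = (0.0000−0.0000)/(52.0940−22.6981) = 0.0000. V = [p*·0.0000 + (1−p*)·0.0000]/1.09 = 0.0000. B = V − Δ·S = 0.0000.
(2,1): S=85.4000. Δ = (V_up−V_dn)/(S_up−S_dn) = (25.7600−0.0000)/(119.5600−52.0940) = 0.3818. V = [p*·25.7600 + (1−p*)·0.0000]/1.09 = 14.3593. B = V − Δ·S = -18.2483.
(2,2): S=196.0000. Δ = (V_up−V_dn)/(S_up−S_dn) = (180.6000−25.7600)/(274.4000−119.5600) = 1.0000. V = [p*·180.6000 + (1−p*)·25.7600]/1.09 = 109.9450. B = V − Δ·S = -86.0550.
(1,0): S=61.0000. Δ = (V_up−V_dn)/(S_up−S_dn) = (14.3593−0.0000)/(85.4000−37.2100) = 0.2980. V = [p*·14.3593 + (1−p*)·0.0000]/1.09 = 8.0043. B = V − Δ·S = -10.1721.
(1,1): S=140.0000. Δ = (V_up−V_dn)/(S_up−S_dn) = (109.9450−14.3593)/(196.0000−85.4000) = 0.8642. V = [p*·109.9450 + (1−p*)·14.3593]/1.09 = 66.4557. B = V − Δ·S = -54.5388.
(0,0): S=100.0000. Δ = (V_up−V_dn)/(S_up−S_dn) = (66.4557−8.0043)/(140.0000−61.0000) = 0.7399. V = [p*·66.4557 + (1−p*)·8.0043]/1.09 = 39.9257. B = V − Δ·S = -34.0634.
The time-0 hedge costs 39.9257, which is the no-arbitrage price.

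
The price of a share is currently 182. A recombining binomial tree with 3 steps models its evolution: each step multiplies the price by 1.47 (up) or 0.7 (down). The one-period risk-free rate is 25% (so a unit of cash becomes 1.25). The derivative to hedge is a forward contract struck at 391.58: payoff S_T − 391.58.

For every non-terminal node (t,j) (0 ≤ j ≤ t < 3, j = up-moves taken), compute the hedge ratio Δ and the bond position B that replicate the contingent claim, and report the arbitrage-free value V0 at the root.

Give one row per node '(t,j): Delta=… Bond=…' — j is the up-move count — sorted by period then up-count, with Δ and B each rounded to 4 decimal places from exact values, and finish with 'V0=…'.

The replicating-portfolio and risk-neutral prices coincide; use p* = (1.25−0.7)/(1.47−0.7) = 0.7143 for the latter.
Terminal payoffs: V(3,0)=-329.1540, V(3,1)=-260.4854, V(3,2)=-116.2813, V(3,3)=186.5472
  t=2,j=0: stock 89.1800 → up 131.0946 (V=-260.4854), down 62.4260 (V=-329.1540). Price -224.0840; hedge Δ=1.0000, bond B=-313.2640.
  t=2,j=1: stock 187.2780 → up 275.2987 (V=-116.2813), down 131.0946 (V=-260.4854). Price -125.9860; hedge Δ=1.0000, bond B=-313.2640.
  t=2,j=2: stock 393.2838 → up 578.1272 (V=186.5472), down 275.2987 (V=-116.2813). Price 80.0198; hedge Δ=1.0000, bond B=-313.2640.
  t=1,j=0: stock 127.4000 → up 187.2780 (V=-125.9860), down 89.1800 (V=-224.0840). Price -123.2112; hedge Δ=1.0000, bond B=-250.6112.
  t=1,j=1: stock 267.5400 → up 393.2838 (V=80.0198), down 187.2780 (V=-125.9860). Price 16.9288; hedge Δ=1.0000, bond B=-250.6112.
  t=0,j=0: stock 182.0000 → up 267.5400 (V=16.9288), down 127.4000 (V=-123.2112). Price -18.4890; hedge Δ=1.0000, bond B=-200.4890.
Each (Δ,B) replicates both successor values, so the strategy is self-financing and V0 is arbitrage-free.

(0,0): Delta=1.0000 Bond=-200.4890
(1,0): Delta=1.0000 Bond=-250.6112
(1,1): Delta=1.0000 Bond=-250.6112
(2,0): Delta=1.0000 Bond=-313.2640
(2,1): Delta=1.0000 Bond=-313.2640
(2,2): Delta=1.0000 Bond=-313.2640
V0=-18.4890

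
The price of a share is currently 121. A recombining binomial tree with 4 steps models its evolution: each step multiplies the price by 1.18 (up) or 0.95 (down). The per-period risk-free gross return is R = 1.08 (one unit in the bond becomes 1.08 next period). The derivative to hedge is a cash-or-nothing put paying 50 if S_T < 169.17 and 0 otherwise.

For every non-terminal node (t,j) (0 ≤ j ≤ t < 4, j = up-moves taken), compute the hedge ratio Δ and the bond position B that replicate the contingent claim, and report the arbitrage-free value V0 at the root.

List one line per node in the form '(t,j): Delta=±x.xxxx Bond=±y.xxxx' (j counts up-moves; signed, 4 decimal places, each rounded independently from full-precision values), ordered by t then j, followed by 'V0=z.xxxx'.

(0,0): Delta=-0.5943 Bond=93.3703
(1,0): Delta=-0.5180 Bond=92.0668
(1,1): Delta=-0.6416 Bond=107.5885
(2,0): Delta=0.0000 Bond=42.8669
(2,1): Delta=-0.8388 Bond=142.9438
(2,2): Delta=-0.5194 Bond=95.6200
(3,0): Delta=0.0000 Bond=46.2963
(3,1): Delta=0.0000 Bond=46.2963
(3,2): Delta=-1.3582 Bond=237.5201
(3,3): Delta=0.0000 Bond=0.0000
V0=21.4593

Under the risk-neutral measure, an up-move has probability p* = (R−d)/(u−d) = 0.5652 and values discount at R = 1.08.
At expiry t=4: V(4,0)=50.0000, V(4,1)=50.0000, V(4,2)=50.0000, V(4,3)=0.0000, V(4,4)=0.0000
Node (3,0) S=103.7424: V=(p*·50.0000+(1−p*)·50.0000)/1.08=46.2963; Δ=(50.0000−50.0000)/(122.4160−98.5553)=0.0000; B=V−Δ·S=46.2963
Node (3,1) S=128.8589: V=(p*·50.0000+(1−p*)·50.0000)/1.08=46.2963; Δ=(50.0000−50.0000)/(152.0536−122.4160)=0.0000; B=V−Δ·S=46.2963
Node (3,2) S=160.0564: V=(p*·0.0000+(1−p*)·50.0000)/1.08=20.1288; Δ=(0.0000−50.0000)/(188.8665−152.0536)=-1.3582; B=V−Δ·S=237.5201
Node (3,3) S=198.8069: V=(p*·0.0000+(1−p*)·0.0000)/1.08=0.0000; Δ=(0.0000−0.0000)/(234.5921−188.8665)=0.0000; B=V−Δ·S=0.0000
Node (2,0) S=109.2025: V=(p*·46.2963+(1−p*)·46.2963)/1.08=42.8669; Δ=(46.2963−46.2963)/(128.8589−103.7424)=0.0000; B=V−Δ·S=42.8669
Node (2,1) S=135.6410: V=(p*·20.1288+(1−p*)·46.2963)/1.08=29.1722; Δ=(20.1288−46.2963)/(160.0564−128.8589)=-0.8388; B=V−Δ·S=142.9438
Node (2,2) S=168.4804: V=(p*·0.0000+(1−p*)·20.1288)/1.08=8.1034; Δ=(0.0000−20.1288)/(198.8069−160.0564)=-0.5194; B=V−Δ·S=95.6200
Node (1,0) S=114.9500: V=(p*·29.1722+(1−p*)·42.8669)/1.08=32.5245; Δ=(29.1722−42.8669)/(135.6410−109.2025)=-0.5180; B=V−Δ·S=92.0668
Node (1,1) S=142.7800: V=(p*·8.1034+(1−p*)·29.1722)/1.08=15.9850; Δ=(8.1034−29.1722)/(168.4804−135.6410)=-0.6416; B=V−Δ·S=107.5885
Node (0,0) S=121.0000: V=(p*·15.9850+(1−p*)·32.5245)/1.08=21.4593; Δ=(15.9850−32.5245)/(142.7800−114.9500)=-0.5943; B=V−Δ·S=93.3703
Each (Δ,B) replicates both successor values, so the strategy is self-financing and V0 is arbitrage-free.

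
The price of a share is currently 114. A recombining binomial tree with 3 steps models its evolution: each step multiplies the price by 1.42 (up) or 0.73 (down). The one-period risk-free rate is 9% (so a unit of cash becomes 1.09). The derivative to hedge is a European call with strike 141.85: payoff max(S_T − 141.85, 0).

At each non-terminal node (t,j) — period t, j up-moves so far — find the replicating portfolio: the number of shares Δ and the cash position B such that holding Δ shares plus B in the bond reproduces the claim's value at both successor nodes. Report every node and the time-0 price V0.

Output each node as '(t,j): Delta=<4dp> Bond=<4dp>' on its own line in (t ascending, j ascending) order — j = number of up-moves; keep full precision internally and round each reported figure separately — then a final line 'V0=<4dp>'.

(0,0): Delta=0.6006 Bond=-40.3983
(1,0): Delta=0.2164 Bond=-12.0585
(1,1): Delta=0.7817 Bond=-73.3452
(2,0): Delta=0.0000 Bond=0.0000
(2,1): Delta=0.3183 Bond=-25.1921
(2,2): Delta=1.0000 Bond=-130.1376
V0=28.0685

Under the risk-neutral measure, an up-move has probability p* = (R−d)/(u−d) = 0.5217 and values discount at R = 1.09.
Terminal payoffs: V(3,0)=0.0000, V(3,1)=0.0000, V(3,2)=25.9548, V(3,3)=184.5648
  t=2,j=0: stock 60.7506 → up 86.2659 (V=0.0000), down 44.3479 (V=0.0000). Price 0.0000; hedge Δ=0.0000, bond B=0.0000.
  t=2,j=1: stock 118.1724 → up 167.8048 (V=25.9548), down 86.2659 (V=0.0000). Price 12.4235; hedge Δ=0.3183, bond B=-25.1921.
  t=2,j=2: stock 229.8696 → up 326.4148 (V=184.5648), down 167.8048 (V=25.9548). Price 99.7320; hedge Δ=1.0000, bond B=-130.1376.
  t=1,j=0: stock 83.2200 → up 118.1724 (V=12.4235), down 60.7506 (V=0.0000). Price 5.9466; hedge Δ=0.2164, bond B=-12.0585.
  t=1,j=1: stock 161.8800 → up 229.8696 (V=99.7320), down 118.1724 (V=12.4235). Price 53.1888; hedge Δ=0.7817, bond B=-73.3452.
  t=0,j=0: stock 114.0000 → up 161.8800 (V=53.1888), down 83.2200 (V=5.9466). Price 28.0685; hedge Δ=0.6006, bond B=-40.3983.
Check: Δ(0,0)·S0 + B(0,0) = 28.0685 = V0.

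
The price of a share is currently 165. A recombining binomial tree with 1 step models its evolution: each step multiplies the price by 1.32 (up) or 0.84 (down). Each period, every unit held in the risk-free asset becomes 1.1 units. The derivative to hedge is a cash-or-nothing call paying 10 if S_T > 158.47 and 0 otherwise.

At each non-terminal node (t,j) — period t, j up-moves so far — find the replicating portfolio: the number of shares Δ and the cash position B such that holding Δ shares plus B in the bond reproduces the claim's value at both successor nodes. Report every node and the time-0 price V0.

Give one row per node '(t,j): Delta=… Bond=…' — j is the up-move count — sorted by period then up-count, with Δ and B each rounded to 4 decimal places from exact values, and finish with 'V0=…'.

Since d<R<u, set p* = (R−d)/(u−d) = 0.5417; price each node as the discounted p*-expectation of its children.
At expiry t=1: V(1,0)=0.0000, V(1,1)=10.0000
  t=0,j=0: stock 165.0000 → up 217.8000 (V=10.0000), down 138.6000 (V=0.0000). Price 4.9242; hedge Δ=0.1263, bond B=-15.9091.
Each (Δ,B) replicates both successor values, so the strategy is self-financing and V0 is arbitrage-free.

(0,0): Delta=0.1263 Bond=-15.9091
V0=4.9242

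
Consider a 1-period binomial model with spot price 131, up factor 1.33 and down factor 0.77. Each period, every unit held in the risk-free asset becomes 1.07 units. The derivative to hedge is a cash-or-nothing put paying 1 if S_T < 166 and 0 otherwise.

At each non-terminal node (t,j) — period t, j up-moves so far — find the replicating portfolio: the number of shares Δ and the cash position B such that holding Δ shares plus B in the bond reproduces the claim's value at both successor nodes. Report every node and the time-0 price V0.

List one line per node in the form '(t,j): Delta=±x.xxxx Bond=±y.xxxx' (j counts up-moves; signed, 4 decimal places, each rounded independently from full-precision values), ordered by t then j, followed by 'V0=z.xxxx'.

(0,0): Delta=-0.0136 Bond=2.2196
V0=0.4339

Under the risk-neutral measure, an up-move has probability p* = (R−d)/(u−d) = 0.5357 and values discount at R = 1.07.
At expiry t=1: V(1,0)=1.0000, V(1,1)=0.0000
  t=0,j=0: stock 131.0000 → up 174.2300 (V=0.0000), down 100.8700 (V=1.0000). Price 0.4339; hedge Δ=-0.0136, bond B=2.2196.
Check: Δ(0,0)·S0 + B(0,0) = 0.4339 = V0.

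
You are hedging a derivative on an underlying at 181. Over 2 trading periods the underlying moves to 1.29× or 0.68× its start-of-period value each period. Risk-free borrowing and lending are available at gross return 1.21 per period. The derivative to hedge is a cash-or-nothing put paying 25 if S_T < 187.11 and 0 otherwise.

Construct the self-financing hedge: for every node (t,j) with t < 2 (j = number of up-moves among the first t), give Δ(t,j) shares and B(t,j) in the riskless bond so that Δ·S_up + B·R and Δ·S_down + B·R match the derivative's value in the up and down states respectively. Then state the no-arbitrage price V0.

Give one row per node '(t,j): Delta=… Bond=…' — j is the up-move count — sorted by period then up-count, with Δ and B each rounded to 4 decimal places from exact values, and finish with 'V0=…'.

(0,0): Delta=-0.1626 Bond=33.6138
(1,0): Delta=0.0000 Bond=20.6612
(1,1): Delta=-0.1755 Bond=43.6933
V0=4.1851

Risk-neutral probability p* = (R−d)/(u−d) = (1.21−0.68)/(1.29−0.68) = 0.8689.
At expiry t=2: V(2,0)=25.0000, V(2,1)=25.0000, V(2,2)=0.0000
Node (1,0) S=123.0800: V=(p*·25.0000+(1−p*)·25.0000)/1.21=20.6612; Δ=(25.0000−25.0000)/(158.7732−83.6944)=0.0000; B=V−Δ·S=20.6612
Node (1,1) S=233.4900: V=(p*·0.0000+(1−p*)·25.0000)/1.21=2.7097; Δ=(0.0000−25.0000)/(301.2021−158.7732)=-0.1755; B=V−Δ·S=43.6933
Node (0,0) S=181.0000: V=(p*·2.7097+(1−p*)·20.6612)/1.21=4.1851; Δ=(2.7097−20.6612)/(233.4900−123.0800)=-0.1626; B=V−Δ·S=33.6138
The time-0 hedge costs 4.1851, which is the no-arbitrage price.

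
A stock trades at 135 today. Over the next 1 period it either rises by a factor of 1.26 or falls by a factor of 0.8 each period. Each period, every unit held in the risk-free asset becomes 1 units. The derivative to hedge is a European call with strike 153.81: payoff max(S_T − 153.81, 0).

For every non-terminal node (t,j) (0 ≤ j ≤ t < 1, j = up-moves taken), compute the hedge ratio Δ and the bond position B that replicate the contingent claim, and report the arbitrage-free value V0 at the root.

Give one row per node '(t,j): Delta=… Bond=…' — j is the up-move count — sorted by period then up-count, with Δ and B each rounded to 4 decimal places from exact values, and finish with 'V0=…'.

The replicating-portfolio and risk-neutral prices coincide; use p* = (1−0.8)/(1.26−0.8) = 0.4348 for the latter.
Terminal values V(1,·): V(1,0)=0.0000, V(1,1)=16.2900
  t=0,j=0: stock 135.0000 → up 170.1000 (V=16.2900), down 108.0000 (V=0.0000). Price 7.0826; hedge Δ=0.2623, bond B=-28.3304.
Check: Δ(0,0)·S0 + B(0,0) = 7.0826 = V0.

(0,0): Delta=0.2623 Bond=-28.3304
V0=7.0826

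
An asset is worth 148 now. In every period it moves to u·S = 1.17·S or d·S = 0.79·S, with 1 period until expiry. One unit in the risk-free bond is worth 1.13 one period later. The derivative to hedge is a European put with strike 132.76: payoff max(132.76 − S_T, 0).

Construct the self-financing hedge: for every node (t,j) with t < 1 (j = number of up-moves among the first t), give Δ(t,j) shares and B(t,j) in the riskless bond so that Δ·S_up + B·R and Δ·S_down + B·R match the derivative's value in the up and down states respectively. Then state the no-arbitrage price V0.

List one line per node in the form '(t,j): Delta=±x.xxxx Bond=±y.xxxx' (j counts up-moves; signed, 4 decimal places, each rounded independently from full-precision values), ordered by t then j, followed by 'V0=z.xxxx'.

The replicating-portfolio and risk-neutral prices coincide; use p* = (1.13−0.79)/(1.17−0.79) = 0.8947 for the latter.
Terminal payoffs: V(1,0)=15.8400, V(1,1)=0.0000
  t=0,j=0: stock 148.0000 → up 173.1600 (V=0.0000), down 116.9200 (V=15.8400). Price 1.4755; hedge Δ=-0.2817, bond B=43.1598.
Check: Δ(0,0)·S0 + B(0,0) = 1.4755 = V0.

(0,0): Delta=-0.2817 Bond=43.1598
V0=1.4755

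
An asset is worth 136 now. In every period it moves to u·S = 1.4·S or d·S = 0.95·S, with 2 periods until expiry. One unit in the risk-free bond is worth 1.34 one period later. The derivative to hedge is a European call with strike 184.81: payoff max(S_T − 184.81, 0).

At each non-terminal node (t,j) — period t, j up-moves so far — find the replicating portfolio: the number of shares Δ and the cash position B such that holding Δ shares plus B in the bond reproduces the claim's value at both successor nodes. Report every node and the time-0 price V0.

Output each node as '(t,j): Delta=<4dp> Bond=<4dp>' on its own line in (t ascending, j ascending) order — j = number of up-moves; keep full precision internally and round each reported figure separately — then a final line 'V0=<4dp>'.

(0,0): Delta=0.8639 Bond=-83.2993
(1,0): Delta=0.0000 Bond=0.0000
(1,1): Delta=0.9541 Bond=-128.7935
V0=34.1966

Under the risk-neutral measure, an up-move has probability p* = (R−d)/(u−d) = 0.8667 and values discount at R = 1.34.
Terminal values V(2,·): V(2,0)=0.0000, V(2,1)=0.0000, V(2,2)=81.7500
Node (1,0) S=129.2000: V=(p*·0.0000+(1−p*)·0.0000)/1.34=0.0000; Δ=(0.0000−0.0000)/(180.8800−122.7400)=0.0000; B=V−Δ·S=0.0000
Node (1,1) S=190.4000: V=(p*·81.7500+(1−p*)·0.0000)/1.34=52.8731; Δ=(81.7500−0.0000)/(266.5600−180.8800)=0.9541; B=V−Δ·S=-128.7935
Node (0,0) S=136.0000: V=(p*·52.8731+(1−p*)·0.0000)/1.34=34.1966; Δ=(52.8731−0.0000)/(190.4000−129.2000)=0.8639; B=V−Δ·S=-83.2993
Check: Δ(0,0)·S0 + B(0,0) = 34.1966 = V0.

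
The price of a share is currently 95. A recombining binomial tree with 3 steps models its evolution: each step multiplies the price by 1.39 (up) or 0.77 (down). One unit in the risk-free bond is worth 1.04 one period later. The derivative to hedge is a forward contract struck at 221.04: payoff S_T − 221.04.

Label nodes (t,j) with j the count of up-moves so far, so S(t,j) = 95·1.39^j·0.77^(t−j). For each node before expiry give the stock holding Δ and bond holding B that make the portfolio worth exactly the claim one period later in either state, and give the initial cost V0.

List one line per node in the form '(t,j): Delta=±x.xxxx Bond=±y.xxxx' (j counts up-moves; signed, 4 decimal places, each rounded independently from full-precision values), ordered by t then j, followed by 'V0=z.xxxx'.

(0,0): Delta=1.0000 Bond=-196.5038
(1,0): Delta=1.0000 Bond=-204.3639
(1,1): Delta=1.0000 Bond=-204.3639
(2,0): Delta=1.0000 Bond=-212.5385
(2,1): Delta=1.0000 Bond=-212.5385
(2,2): Delta=1.0000 Bond=-212.5385
V0=-101.5038

Under the risk-neutral measure, an up-move has probability p* = (R−d)/(u−d) = 0.4355 and values discount at R = 1.04.
Payoff layer (t=3): V(3,0)=-177.6694, V(3,1)=-142.7476, V(3,2)=-79.7069, V(3,3)=34.0938
(2,0): S=56.3255. Δ = (V_up−V_dn)/(S_up−S_dn) = (-142.7476−-177.6694)/(78.2924−43.3706) = 1.0000. V = [p*·-142.7476 + (1−p*)·-177.6694]/1.04 = -156.2130. B = V − Δ·S = -212.5385.
(2,1): S=101.6785. Δ = (V_up−V_dn)/(S_up−S_dn) = (-79.7069−-142.7476)/(141.3331−78.2924) = 1.0000. V = [p*·-79.7069 + (1−p*)·-142.7476]/1.04 = -110.8600. B = V − Δ·S = -212.5385.
(2,2): S=183.5495. Δ = (V_up−V_dn)/(S_up−S_dn) = (34.0938−-79.7069)/(255.1338−141.3331) = 1.0000. V = [p*·34.0938 + (1−p*)·-79.7069]/1.04 = -28.9890. B = V − Δ·S = -212.5385.
(1,0): S=73.1500. Δ = (V_up−V_dn)/(S_up−S_dn) = (-110.8600−-156.2130)/(101.6785−56.3255) = 1.0000. V = [p*·-110.8600 + (1−p*)·-156.2130]/1.04 = -131.2139. B = V − Δ·S = -204.3639.
(1,1): S=132.0500. Δ = (V_up−V_dn)/(S_up−S_dn) = (-28.9890−-110.8600)/(183.5495−101.6785) = 1.0000. V = [p*·-28.9890 + (1−p*)·-110.8600]/1.04 = -72.3139. B = V − Δ·S = -204.3639.
(0,0): S=95.0000. Δ = (V_up−V_dn)/(S_up−S_dn) = (-72.3139−-131.2139)/(132.0500−73.1500) = 1.0000. V = [p*·-72.3139 + (1−p*)·-131.2139]/1.04 = -101.5038. B = V − Δ·S = -196.5038.
Each (Δ,B) replicates both successor values, so the strategy is self-financing and V0 is arbitrage-free.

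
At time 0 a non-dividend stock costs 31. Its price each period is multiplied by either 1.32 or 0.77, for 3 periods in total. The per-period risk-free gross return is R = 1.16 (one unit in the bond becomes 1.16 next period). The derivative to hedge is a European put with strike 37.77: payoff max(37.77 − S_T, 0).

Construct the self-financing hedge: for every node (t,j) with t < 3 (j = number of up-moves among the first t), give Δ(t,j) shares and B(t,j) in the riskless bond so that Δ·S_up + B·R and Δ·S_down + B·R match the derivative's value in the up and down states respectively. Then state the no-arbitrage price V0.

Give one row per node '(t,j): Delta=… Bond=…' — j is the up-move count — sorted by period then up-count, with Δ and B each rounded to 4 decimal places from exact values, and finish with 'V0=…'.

(0,0): Delta=-0.2802 Bond=10.6169
(1,0): Delta=-0.8221 Bond=25.2502
(1,1): Delta=-0.1505 Bond=7.0091
(2,0): Delta=-1.0000 Bond=32.5603
(2,1): Delta=-0.7795 Bond=27.9487
(2,2): Delta=0.0000 Bond=0.0000
V0=1.9305

Under the risk-neutral measure, an up-move has probability p* = (R−d)/(u−d) = 0.7091 and values discount at R = 1.16.
Payoff layer (t=3): V(3,0)=23.6175, V(3,1)=13.5085, V(3,2)=0.0000, V(3,3)=0.0000
(2,0): S=18.3799. Δ = (V_up−V_dn)/(S_up−S_dn) = (13.5085−23.6175)/(24.2615−14.1525) = -1.0000. V = [p*·13.5085 + (1−p*)·23.6175]/1.16 = 14.1804. B = V − Δ·S = 32.5603.
(2,1): S=31.5084. Δ = (V_up−V_dn)/(S_up−S_dn) = (0.0000−13.5085)/(41.5911−24.2615) = -0.7795. V = [p*·0.0000 + (1−p*)·13.5085]/1.16 = 3.3877. B = V − Δ·S = 27.9487.
(2,2): S=54.0144. Δ = (V_up−V_dn)/(S_up−S_dn) = (0.0000−0.0000)/(71.2990−41.5911) = 0.0000. V = [p*·0.0000 + (1−p*)·0.0000]/1.16 = 0.0000. B = V − Δ·S = 0.0000.
(1,0): S=23.8700. Δ = (V_up−V_dn)/(S_up−S_dn) = (3.3877−14.1804)/(31.5084−18.3799) = -0.8221. V = [p*·3.3877 + (1−p*)·14.1804]/1.16 = 5.6271. B = V − Δ·S = 25.2502.
(1,1): S=40.9200. Δ = (V_up−V_dn)/(S_up−S_dn) = (0.0000−3.3877)/(54.0144−31.5084) = -0.1505. V = [p*·0.0000 + (1−p*)·3.3877]/1.16 = 0.8496. B = V − Δ·S = 7.0091.
(0,0): S=31.0000. Δ = (V_up−V_dn)/(S_up−S_dn) = (0.8496−5.6271)/(40.9200−23.8700) = -0.2802. V = [p*·0.8496 + (1−p*)·5.6271]/1.16 = 1.9305. B = V − Δ·S = 10.6169.
The time-0 hedge costs 1.9305, which is the no-arbitrage price.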